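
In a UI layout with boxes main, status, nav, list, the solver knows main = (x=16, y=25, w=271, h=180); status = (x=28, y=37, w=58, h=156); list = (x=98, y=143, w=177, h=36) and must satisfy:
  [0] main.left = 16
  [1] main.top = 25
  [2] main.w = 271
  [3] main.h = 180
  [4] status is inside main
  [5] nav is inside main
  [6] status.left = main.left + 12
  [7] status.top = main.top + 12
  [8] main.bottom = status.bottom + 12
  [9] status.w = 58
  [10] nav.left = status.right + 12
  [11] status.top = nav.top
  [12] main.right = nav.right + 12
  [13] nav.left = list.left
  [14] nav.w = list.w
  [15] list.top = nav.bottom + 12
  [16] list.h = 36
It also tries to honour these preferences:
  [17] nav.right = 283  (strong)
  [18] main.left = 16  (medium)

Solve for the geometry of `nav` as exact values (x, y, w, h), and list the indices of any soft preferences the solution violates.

nav = (x=98, y=37, w=177, h=94)
violated soft preferences: 17

1. nav.x = 98  [nav.left = status.right + 12]
2. nav.y = 37  [status.top = nav.top]
3. nav.w = 177  [main.right = nav.right + 12]
4. nav.h = 94  [list.top = nav.bottom + 12]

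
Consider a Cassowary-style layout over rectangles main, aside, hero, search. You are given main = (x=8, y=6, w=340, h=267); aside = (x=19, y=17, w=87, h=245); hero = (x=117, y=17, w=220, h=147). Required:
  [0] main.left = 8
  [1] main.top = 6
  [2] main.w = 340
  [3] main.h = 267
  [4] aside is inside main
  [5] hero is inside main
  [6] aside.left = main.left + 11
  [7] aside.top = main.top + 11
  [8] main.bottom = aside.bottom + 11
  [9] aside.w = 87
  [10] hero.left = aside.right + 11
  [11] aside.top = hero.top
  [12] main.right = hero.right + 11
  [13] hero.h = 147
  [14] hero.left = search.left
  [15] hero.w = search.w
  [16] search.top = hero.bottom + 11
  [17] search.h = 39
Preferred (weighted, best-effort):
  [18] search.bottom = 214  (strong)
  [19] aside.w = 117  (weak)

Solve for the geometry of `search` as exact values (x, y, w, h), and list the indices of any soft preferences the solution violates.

search = (x=117, y=175, w=220, h=39)
violated soft preferences: 19

1. search.x = 117  [hero.left = search.left]
2. search.w = 220  [hero.w = search.w]
3. search.y = 175  [search.top = hero.bottom + 11]
4. search.h = 39  [search.h = 39]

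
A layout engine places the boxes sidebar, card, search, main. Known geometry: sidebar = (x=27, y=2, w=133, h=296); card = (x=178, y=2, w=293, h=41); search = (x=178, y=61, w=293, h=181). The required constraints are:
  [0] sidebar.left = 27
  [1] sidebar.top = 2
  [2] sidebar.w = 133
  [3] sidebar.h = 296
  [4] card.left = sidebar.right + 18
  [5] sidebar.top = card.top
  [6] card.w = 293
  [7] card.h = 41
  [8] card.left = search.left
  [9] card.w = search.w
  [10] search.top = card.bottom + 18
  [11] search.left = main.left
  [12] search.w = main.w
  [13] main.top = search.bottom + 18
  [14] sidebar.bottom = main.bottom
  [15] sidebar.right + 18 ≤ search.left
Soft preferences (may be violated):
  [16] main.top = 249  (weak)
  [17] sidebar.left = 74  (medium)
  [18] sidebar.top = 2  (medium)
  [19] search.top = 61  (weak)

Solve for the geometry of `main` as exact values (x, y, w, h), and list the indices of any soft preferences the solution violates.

main = (x=178, y=260, w=293, h=38)
violated soft preferences: 16, 17

1. main.x = 178  [search.left = main.left]
2. main.w = 293  [search.w = main.w]
3. main.y = 260  [main.top = search.bottom + 18]
4. main.h = 38  [sidebar.bottom = main.bottom]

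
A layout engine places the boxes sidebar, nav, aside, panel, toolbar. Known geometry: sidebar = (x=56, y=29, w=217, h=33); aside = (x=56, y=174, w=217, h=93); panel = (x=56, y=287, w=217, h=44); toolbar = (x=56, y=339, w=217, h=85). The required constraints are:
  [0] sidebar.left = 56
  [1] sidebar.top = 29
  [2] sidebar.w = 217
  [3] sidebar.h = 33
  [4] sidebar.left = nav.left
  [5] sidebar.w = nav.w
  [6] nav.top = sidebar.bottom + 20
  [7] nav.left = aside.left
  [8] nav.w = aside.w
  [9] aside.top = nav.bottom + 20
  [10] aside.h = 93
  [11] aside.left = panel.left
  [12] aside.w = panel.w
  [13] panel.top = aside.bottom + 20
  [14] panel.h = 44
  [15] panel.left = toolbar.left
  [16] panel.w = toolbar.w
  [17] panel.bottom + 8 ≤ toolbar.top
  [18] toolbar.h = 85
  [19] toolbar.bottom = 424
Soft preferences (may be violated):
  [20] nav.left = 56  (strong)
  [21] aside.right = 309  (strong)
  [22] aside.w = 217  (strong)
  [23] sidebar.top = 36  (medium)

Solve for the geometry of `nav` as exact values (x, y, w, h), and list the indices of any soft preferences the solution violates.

nav = (x=56, y=82, w=217, h=72)
violated soft preferences: 21, 23

1. nav.x = 56  [sidebar.left = nav.left]
2. nav.w = 217  [sidebar.w = nav.w]
3. nav.y = 82  [nav.top = sidebar.bottom + 20]
4. nav.h = 72  [aside.top = nav.bottom + 20]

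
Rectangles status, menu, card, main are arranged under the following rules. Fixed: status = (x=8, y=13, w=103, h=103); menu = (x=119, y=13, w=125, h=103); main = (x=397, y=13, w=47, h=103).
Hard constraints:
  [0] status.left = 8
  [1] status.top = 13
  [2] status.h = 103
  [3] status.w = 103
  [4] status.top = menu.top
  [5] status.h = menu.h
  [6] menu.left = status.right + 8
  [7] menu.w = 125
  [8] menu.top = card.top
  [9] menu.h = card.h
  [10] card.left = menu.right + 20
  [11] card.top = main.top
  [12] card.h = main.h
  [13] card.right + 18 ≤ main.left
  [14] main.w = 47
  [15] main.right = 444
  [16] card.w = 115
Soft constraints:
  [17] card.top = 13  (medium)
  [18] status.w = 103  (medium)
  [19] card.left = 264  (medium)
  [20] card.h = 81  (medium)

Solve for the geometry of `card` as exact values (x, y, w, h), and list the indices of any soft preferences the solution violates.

1. card.y = 13  [menu.top = card.top]
2. card.h = 103  [menu.h = card.h]
3. card.x = 264  [card.left = menu.right + 20]
4. card.w = 115  [card.w = 115]

card = (x=264, y=13, w=115, h=103)
violated soft preferences: 20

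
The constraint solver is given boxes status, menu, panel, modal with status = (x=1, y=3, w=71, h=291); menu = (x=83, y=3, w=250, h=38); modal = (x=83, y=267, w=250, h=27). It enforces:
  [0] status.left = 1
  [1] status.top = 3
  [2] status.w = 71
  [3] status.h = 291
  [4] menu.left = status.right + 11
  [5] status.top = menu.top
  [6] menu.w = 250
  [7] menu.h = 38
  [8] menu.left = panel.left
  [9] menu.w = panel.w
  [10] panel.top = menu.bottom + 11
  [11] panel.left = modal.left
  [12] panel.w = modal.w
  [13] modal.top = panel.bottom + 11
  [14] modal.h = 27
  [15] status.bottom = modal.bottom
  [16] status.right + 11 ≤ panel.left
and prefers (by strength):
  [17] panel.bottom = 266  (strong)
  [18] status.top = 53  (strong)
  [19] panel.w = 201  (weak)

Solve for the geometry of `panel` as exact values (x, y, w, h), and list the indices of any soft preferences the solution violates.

panel = (x=83, y=52, w=250, h=204)
violated soft preferences: 17, 18, 19

1. panel.x = 83  [menu.left = panel.left]
2. panel.w = 250  [menu.w = panel.w]
3. panel.y = 52  [panel.top = menu.bottom + 11]
4. panel.h = 204  [modal.top = panel.bottom + 11]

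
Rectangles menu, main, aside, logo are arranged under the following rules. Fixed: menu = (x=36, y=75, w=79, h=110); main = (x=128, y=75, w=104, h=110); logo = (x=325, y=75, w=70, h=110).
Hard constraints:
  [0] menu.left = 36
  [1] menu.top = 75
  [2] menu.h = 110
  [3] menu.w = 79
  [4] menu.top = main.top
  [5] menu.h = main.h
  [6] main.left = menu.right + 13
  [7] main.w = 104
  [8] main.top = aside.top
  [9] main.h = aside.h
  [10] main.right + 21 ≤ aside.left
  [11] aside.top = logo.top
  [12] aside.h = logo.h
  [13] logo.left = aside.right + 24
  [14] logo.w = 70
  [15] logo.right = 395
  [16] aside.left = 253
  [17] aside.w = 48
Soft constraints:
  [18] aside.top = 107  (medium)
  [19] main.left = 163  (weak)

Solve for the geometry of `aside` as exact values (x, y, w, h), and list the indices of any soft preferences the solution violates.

1. aside.y = 75  [main.top = aside.top]
2. aside.h = 110  [main.h = aside.h]
3. aside.x = 253  [aside.left = 253]
4. aside.w = 48  [aside.w = 48]

aside = (x=253, y=75, w=48, h=110)
violated soft preferences: 18, 19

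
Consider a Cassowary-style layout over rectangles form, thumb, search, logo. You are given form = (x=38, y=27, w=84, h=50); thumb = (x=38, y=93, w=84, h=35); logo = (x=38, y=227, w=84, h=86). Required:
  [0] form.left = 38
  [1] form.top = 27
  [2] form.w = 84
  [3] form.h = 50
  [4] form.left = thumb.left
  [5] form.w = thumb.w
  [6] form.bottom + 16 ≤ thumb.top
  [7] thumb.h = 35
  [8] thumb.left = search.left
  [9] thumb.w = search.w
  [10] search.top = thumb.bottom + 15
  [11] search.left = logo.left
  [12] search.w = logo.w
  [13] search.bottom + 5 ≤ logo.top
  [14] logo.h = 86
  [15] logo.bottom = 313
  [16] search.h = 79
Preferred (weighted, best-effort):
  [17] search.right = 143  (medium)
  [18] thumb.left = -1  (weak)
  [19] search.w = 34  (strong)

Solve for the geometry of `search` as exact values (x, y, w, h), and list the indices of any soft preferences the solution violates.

search = (x=38, y=143, w=84, h=79)
violated soft preferences: 17, 18, 19

1. search.x = 38  [thumb.left = search.left]
2. search.w = 84  [thumb.w = search.w]
3. search.y = 143  [search.top = thumb.bottom + 15]
4. search.h = 79  [search.h = 79]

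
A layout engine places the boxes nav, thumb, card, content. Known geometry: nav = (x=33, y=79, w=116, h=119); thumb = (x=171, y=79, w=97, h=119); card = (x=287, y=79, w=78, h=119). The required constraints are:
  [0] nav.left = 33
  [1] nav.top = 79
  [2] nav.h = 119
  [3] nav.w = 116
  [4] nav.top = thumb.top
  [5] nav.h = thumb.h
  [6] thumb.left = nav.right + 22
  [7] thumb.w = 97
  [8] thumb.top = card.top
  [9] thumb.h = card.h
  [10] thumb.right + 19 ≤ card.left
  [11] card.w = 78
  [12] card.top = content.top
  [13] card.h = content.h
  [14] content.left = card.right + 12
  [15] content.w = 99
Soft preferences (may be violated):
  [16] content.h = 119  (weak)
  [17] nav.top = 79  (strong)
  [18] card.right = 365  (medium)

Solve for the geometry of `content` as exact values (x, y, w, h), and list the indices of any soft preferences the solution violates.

1. content.y = 79  [card.top = content.top]
2. content.h = 119  [card.h = content.h]
3. content.x = 377  [content.left = card.right + 12]
4. content.w = 99  [content.w = 99]

content = (x=377, y=79, w=99, h=119)
violated soft preferences: none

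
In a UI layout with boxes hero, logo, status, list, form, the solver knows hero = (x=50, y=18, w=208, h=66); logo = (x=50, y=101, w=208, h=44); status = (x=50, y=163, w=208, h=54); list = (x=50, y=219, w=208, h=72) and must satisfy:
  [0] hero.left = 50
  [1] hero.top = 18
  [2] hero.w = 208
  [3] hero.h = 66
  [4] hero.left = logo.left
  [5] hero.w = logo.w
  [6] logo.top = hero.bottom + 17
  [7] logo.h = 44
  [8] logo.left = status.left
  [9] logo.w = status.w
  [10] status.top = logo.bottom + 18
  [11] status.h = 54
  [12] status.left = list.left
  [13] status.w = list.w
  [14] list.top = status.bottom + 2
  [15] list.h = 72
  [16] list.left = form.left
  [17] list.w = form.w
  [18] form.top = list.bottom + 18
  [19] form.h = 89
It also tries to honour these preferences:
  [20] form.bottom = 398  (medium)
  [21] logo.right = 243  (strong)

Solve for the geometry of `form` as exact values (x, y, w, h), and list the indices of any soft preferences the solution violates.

1. form.x = 50  [list.left = form.left]
2. form.w = 208  [list.w = form.w]
3. form.y = 309  [form.top = list.bottom + 18]
4. form.h = 89  [form.h = 89]

form = (x=50, y=309, w=208, h=89)
violated soft preferences: 21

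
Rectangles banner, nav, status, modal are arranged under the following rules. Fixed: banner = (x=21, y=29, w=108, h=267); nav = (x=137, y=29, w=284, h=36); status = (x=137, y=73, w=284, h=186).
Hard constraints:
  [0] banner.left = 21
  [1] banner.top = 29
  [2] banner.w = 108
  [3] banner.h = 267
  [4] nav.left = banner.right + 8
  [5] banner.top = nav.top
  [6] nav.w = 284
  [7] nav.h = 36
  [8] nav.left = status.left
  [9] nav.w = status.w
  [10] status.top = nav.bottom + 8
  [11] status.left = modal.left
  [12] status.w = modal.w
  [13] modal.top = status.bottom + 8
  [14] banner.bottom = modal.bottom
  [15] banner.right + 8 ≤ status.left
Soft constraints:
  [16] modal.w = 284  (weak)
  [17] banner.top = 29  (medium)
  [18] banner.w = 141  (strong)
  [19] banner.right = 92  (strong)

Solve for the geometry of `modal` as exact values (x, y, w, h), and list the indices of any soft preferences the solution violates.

modal = (x=137, y=267, w=284, h=29)
violated soft preferences: 18, 19

1. modal.x = 137  [status.left = modal.left]
2. modal.w = 284  [status.w = modal.w]
3. modal.y = 267  [modal.top = status.bottom + 8]
4. modal.h = 29  [banner.bottom = modal.bottom]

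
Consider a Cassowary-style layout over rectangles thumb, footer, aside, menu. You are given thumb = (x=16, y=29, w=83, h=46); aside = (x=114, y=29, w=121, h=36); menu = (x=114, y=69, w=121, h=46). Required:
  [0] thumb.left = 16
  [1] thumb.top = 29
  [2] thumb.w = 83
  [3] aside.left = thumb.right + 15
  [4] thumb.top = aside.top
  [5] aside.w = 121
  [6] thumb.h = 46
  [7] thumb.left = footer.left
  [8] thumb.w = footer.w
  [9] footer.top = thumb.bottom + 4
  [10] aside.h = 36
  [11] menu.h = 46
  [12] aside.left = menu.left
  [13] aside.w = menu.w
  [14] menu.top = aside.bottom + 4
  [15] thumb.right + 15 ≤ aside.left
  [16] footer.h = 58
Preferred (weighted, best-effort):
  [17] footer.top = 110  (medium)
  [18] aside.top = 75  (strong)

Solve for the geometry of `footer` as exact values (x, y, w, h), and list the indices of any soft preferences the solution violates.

footer = (x=16, y=79, w=83, h=58)
violated soft preferences: 17, 18

1. footer.x = 16  [thumb.left = footer.left]
2. footer.w = 83  [thumb.w = footer.w]
3. footer.y = 79  [footer.top = thumb.bottom + 4]
4. footer.h = 58  [footer.h = 58]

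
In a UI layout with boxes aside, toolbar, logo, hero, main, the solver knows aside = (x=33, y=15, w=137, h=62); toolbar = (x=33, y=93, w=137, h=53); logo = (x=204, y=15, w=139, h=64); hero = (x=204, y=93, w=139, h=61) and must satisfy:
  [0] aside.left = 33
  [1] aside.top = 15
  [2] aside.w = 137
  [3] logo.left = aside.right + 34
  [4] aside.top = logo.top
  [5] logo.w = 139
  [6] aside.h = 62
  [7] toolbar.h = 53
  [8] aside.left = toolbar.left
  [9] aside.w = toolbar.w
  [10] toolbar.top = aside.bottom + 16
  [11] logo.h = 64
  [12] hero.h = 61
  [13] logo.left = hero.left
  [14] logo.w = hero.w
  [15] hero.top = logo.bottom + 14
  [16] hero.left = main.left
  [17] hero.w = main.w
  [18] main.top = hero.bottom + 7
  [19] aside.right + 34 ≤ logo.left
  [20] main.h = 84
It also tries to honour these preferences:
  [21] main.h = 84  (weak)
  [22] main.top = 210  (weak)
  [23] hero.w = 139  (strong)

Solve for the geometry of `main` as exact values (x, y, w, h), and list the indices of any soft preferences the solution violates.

main = (x=204, y=161, w=139, h=84)
violated soft preferences: 22

1. main.x = 204  [hero.left = main.left]
2. main.w = 139  [hero.w = main.w]
3. main.y = 161  [main.top = hero.bottom + 7]
4. main.h = 84  [main.h = 84]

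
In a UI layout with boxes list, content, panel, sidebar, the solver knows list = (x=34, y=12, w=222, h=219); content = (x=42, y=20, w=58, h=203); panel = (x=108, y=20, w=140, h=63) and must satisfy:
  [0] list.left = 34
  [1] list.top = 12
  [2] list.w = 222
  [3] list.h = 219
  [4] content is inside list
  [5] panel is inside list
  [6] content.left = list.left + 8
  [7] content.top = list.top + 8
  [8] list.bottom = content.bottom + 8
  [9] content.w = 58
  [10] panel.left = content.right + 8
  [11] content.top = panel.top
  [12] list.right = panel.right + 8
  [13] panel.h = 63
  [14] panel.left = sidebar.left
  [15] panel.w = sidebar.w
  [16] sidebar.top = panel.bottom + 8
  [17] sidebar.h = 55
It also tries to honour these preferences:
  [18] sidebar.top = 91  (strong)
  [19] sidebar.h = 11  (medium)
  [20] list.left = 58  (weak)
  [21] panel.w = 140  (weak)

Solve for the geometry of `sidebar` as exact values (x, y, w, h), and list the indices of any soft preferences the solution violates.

1. sidebar.x = 108  [panel.left = sidebar.left]
2. sidebar.w = 140  [panel.w = sidebar.w]
3. sidebar.y = 91  [sidebar.top = panel.bottom + 8]
4. sidebar.h = 55  [sidebar.h = 55]

sidebar = (x=108, y=91, w=140, h=55)
violated soft preferences: 19, 20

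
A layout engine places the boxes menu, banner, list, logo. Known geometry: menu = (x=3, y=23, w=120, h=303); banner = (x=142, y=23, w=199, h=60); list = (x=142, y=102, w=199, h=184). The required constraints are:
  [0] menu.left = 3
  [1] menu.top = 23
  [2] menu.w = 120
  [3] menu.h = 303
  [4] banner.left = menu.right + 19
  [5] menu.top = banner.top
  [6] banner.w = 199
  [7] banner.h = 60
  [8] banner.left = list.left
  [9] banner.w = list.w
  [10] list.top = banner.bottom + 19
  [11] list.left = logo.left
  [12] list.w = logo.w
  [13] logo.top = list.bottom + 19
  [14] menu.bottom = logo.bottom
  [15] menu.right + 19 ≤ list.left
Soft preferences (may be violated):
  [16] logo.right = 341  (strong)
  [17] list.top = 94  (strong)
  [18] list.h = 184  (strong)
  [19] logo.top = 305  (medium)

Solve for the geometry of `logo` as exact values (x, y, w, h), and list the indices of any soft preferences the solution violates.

1. logo.x = 142  [list.left = logo.left]
2. logo.w = 199  [list.w = logo.w]
3. logo.y = 305  [logo.top = list.bottom + 19]
4. logo.h = 21  [menu.bottom = logo.bottom]

logo = (x=142, y=305, w=199, h=21)
violated soft preferences: 17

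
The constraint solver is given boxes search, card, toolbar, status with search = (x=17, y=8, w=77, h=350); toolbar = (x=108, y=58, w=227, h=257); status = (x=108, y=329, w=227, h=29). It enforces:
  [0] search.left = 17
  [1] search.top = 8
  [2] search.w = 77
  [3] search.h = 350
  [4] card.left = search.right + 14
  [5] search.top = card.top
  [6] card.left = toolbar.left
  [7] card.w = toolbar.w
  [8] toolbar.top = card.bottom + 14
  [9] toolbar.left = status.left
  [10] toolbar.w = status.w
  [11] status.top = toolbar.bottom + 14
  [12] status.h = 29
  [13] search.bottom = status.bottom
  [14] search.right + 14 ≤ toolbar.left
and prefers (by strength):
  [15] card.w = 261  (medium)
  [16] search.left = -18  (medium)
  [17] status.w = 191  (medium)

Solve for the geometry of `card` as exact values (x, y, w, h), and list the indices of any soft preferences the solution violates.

card = (x=108, y=8, w=227, h=36)
violated soft preferences: 15, 16, 17

1. card.x = 108  [card.left = search.right + 14]
2. card.y = 8  [search.top = card.top]
3. card.w = 227  [card.w = toolbar.w]
4. card.h = 36  [toolbar.top = card.bottom + 14]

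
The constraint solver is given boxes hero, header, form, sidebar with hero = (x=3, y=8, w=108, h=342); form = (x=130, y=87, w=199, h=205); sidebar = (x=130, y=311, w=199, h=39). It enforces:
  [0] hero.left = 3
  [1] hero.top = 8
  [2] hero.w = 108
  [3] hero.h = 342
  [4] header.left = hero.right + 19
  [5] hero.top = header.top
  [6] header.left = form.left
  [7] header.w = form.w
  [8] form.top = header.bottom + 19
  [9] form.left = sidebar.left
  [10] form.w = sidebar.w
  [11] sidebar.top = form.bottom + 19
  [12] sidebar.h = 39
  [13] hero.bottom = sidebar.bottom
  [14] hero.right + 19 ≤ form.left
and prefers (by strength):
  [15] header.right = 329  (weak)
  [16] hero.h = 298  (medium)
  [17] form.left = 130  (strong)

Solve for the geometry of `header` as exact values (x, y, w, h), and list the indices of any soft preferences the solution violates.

1. header.x = 130  [header.left = hero.right + 19]
2. header.y = 8  [hero.top = header.top]
3. header.w = 199  [header.w = form.w]
4. header.h = 60  [form.top = header.bottom + 19]

header = (x=130, y=8, w=199, h=60)
violated soft preferences: 16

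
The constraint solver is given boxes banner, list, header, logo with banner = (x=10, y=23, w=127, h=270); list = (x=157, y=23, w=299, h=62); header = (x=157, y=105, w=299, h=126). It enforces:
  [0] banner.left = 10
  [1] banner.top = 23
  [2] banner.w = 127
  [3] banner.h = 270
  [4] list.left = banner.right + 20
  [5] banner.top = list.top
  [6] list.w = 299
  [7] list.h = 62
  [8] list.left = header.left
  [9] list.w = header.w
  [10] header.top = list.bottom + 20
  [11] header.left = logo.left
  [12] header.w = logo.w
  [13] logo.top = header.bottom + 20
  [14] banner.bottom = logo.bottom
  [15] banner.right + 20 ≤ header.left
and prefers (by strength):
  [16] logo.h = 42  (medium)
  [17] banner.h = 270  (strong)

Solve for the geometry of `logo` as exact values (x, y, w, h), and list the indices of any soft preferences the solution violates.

logo = (x=157, y=251, w=299, h=42)
violated soft preferences: none

1. logo.x = 157  [header.left = logo.left]
2. logo.w = 299  [header.w = logo.w]
3. logo.y = 251  [logo.top = header.bottom + 20]
4. logo.h = 42  [banner.bottom = logo.bottom]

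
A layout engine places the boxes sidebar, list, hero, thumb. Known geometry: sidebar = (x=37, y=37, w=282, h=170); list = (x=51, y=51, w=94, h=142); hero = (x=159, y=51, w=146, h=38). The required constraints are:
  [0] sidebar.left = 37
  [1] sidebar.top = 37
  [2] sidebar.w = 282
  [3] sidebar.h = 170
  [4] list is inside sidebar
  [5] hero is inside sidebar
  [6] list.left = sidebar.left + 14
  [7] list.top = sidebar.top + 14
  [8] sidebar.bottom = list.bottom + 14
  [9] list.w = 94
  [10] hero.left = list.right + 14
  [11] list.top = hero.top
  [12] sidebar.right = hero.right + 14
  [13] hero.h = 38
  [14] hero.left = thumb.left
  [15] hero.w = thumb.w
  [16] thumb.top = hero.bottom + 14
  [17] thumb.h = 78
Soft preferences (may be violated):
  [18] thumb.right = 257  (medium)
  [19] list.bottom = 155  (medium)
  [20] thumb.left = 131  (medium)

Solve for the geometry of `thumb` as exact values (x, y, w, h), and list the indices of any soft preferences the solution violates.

1. thumb.x = 159  [hero.left = thumb.left]
2. thumb.w = 146  [hero.w = thumb.w]
3. thumb.y = 103  [thumb.top = hero.bottom + 14]
4. thumb.h = 78  [thumb.h = 78]

thumb = (x=159, y=103, w=146, h=78)
violated soft preferences: 18, 19, 20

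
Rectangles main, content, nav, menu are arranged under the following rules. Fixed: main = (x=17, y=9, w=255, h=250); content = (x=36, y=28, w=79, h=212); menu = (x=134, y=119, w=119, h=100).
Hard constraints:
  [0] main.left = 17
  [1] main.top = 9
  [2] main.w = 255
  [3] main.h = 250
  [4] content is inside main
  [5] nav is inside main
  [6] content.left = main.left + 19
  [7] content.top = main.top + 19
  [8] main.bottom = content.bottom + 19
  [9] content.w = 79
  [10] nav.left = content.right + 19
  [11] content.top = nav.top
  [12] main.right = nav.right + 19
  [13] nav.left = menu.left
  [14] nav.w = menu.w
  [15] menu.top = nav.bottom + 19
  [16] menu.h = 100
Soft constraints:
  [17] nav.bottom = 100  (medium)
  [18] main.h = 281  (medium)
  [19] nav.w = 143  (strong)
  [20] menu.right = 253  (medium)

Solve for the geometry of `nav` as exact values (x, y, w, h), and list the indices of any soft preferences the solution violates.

nav = (x=134, y=28, w=119, h=72)
violated soft preferences: 18, 19

1. nav.x = 134  [nav.left = content.right + 19]
2. nav.y = 28  [content.top = nav.top]
3. nav.w = 119  [main.right = nav.right + 19]
4. nav.h = 72  [menu.top = nav.bottom + 19]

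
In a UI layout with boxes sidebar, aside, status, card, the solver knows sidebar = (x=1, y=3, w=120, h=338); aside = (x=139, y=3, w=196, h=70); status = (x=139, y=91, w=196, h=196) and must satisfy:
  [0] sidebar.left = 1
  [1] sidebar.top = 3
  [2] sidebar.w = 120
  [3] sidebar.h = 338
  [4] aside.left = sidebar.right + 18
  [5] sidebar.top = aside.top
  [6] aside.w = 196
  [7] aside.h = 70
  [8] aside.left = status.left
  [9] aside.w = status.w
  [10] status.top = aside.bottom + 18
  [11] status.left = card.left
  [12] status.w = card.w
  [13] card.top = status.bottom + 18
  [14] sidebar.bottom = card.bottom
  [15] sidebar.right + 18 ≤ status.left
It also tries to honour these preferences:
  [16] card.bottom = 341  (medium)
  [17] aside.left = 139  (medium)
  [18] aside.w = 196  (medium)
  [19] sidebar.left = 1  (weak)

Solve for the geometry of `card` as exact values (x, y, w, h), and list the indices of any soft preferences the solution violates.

card = (x=139, y=305, w=196, h=36)
violated soft preferences: none

1. card.x = 139  [status.left = card.left]
2. card.w = 196  [status.w = card.w]
3. card.y = 305  [card.top = status.bottom + 18]
4. card.h = 36  [sidebar.bottom = card.bottom]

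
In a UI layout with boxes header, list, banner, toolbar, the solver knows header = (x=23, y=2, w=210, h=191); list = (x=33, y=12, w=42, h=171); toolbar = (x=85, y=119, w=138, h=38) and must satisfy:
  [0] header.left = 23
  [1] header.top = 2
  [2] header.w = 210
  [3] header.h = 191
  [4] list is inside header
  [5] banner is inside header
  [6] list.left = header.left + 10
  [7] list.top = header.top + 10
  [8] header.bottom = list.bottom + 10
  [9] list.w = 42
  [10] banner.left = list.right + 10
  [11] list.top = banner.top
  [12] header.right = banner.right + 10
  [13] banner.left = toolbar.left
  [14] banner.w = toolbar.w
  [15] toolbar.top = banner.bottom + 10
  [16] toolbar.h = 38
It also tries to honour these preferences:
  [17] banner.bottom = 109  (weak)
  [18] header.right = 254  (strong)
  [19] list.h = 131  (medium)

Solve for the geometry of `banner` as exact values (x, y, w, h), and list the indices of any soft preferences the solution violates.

1. banner.x = 85  [banner.left = list.right + 10]
2. banner.y = 12  [list.top = banner.top]
3. banner.w = 138  [header.right = banner.right + 10]
4. banner.h = 97  [toolbar.top = banner.bottom + 10]

banner = (x=85, y=12, w=138, h=97)
violated soft preferences: 18, 19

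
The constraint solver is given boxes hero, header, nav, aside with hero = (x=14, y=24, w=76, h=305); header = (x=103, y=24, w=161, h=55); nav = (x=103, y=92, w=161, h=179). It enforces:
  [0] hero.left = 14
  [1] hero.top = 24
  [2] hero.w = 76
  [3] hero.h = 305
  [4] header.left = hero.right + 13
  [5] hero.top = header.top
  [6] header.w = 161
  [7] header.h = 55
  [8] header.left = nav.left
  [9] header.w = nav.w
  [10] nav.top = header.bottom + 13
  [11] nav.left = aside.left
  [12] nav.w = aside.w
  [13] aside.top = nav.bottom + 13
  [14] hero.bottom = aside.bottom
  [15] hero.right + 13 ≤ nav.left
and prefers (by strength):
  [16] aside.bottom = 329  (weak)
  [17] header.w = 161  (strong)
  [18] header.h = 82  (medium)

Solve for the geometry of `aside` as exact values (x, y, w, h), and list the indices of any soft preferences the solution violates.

aside = (x=103, y=284, w=161, h=45)
violated soft preferences: 18

1. aside.x = 103  [nav.left = aside.left]
2. aside.w = 161  [nav.w = aside.w]
3. aside.y = 284  [aside.top = nav.bottom + 13]
4. aside.h = 45  [hero.bottom = aside.bottom]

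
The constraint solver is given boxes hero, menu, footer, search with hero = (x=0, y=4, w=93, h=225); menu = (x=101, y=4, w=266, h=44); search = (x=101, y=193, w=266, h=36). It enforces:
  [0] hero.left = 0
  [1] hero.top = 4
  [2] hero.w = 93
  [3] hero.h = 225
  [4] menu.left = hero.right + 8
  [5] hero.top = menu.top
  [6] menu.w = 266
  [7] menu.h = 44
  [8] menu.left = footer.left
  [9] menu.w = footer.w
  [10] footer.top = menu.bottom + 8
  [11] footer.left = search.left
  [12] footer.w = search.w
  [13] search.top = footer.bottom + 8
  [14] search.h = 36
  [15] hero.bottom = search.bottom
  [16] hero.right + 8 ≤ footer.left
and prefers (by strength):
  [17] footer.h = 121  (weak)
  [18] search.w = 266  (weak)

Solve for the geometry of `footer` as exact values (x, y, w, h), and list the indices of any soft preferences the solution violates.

1. footer.x = 101  [menu.left = footer.left]
2. footer.w = 266  [menu.w = footer.w]
3. footer.y = 56  [footer.top = menu.bottom + 8]
4. footer.h = 129  [search.top = footer.bottom + 8]

footer = (x=101, y=56, w=266, h=129)
violated soft preferences: 17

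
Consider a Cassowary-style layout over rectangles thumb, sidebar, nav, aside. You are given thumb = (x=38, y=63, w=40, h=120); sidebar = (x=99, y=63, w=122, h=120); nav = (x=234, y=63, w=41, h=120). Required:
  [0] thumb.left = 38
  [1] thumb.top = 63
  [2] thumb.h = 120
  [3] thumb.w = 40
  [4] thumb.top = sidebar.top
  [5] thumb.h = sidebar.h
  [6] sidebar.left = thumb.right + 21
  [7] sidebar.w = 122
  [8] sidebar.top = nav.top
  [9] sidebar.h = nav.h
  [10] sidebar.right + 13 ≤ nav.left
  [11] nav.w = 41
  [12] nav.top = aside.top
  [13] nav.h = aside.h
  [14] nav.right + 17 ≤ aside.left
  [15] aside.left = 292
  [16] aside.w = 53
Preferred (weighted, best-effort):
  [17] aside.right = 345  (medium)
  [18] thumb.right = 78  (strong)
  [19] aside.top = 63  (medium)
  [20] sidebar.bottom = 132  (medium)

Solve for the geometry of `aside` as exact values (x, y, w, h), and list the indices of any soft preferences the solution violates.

1. aside.y = 63  [nav.top = aside.top]
2. aside.h = 120  [nav.h = aside.h]
3. aside.x = 292  [aside.left = 292]
4. aside.w = 53  [aside.w = 53]

aside = (x=292, y=63, w=53, h=120)
violated soft preferences: 20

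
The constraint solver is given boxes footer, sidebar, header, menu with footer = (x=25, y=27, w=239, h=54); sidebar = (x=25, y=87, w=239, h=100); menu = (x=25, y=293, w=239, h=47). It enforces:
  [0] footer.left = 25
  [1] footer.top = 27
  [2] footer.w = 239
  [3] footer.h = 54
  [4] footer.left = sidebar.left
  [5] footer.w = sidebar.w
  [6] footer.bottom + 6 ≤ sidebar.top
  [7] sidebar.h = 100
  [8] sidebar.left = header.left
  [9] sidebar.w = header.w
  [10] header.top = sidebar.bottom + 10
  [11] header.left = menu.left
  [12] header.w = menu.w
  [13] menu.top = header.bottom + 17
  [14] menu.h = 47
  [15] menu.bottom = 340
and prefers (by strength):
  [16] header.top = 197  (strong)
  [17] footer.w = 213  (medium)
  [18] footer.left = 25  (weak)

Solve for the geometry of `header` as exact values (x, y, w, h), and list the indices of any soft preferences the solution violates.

1. header.x = 25  [sidebar.left = header.left]
2. header.w = 239  [sidebar.w = header.w]
3. header.y = 197  [header.top = sidebar.bottom + 10]
4. header.h = 79  [menu.top = header.bottom + 17]

header = (x=25, y=197, w=239, h=79)
violated soft preferences: 17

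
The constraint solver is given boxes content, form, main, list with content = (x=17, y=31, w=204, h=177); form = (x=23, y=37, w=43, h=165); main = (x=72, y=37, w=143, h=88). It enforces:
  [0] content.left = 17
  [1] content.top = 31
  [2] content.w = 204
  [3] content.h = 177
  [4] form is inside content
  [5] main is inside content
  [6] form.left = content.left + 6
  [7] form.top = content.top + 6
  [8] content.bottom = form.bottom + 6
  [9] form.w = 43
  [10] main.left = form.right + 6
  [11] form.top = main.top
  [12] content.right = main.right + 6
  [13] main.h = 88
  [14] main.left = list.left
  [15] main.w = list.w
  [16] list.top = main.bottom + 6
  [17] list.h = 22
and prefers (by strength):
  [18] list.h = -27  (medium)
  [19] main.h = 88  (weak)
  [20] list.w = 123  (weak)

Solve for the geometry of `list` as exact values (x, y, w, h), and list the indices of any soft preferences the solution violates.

1. list.x = 72  [main.left = list.left]
2. list.w = 143  [main.w = list.w]
3. list.y = 131  [list.top = main.bottom + 6]
4. list.h = 22  [list.h = 22]

list = (x=72, y=131, w=143, h=22)
violated soft preferences: 18, 20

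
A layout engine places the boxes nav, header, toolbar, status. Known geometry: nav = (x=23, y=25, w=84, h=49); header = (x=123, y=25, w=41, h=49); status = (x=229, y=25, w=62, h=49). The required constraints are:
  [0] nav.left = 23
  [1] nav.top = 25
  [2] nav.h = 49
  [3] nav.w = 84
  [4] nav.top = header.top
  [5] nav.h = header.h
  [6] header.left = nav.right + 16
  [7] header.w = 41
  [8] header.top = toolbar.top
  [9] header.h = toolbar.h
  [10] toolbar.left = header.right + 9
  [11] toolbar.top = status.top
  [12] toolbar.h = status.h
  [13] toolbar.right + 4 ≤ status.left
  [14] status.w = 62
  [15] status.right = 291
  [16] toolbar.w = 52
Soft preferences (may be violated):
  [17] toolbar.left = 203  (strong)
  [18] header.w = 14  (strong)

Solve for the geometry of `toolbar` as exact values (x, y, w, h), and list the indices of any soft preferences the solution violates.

1. toolbar.y = 25  [header.top = toolbar.top]
2. toolbar.h = 49  [header.h = toolbar.h]
3. toolbar.x = 173  [toolbar.left = header.right + 9]
4. toolbar.w = 52  [toolbar.w = 52]

toolbar = (x=173, y=25, w=52, h=49)
violated soft preferences: 17, 18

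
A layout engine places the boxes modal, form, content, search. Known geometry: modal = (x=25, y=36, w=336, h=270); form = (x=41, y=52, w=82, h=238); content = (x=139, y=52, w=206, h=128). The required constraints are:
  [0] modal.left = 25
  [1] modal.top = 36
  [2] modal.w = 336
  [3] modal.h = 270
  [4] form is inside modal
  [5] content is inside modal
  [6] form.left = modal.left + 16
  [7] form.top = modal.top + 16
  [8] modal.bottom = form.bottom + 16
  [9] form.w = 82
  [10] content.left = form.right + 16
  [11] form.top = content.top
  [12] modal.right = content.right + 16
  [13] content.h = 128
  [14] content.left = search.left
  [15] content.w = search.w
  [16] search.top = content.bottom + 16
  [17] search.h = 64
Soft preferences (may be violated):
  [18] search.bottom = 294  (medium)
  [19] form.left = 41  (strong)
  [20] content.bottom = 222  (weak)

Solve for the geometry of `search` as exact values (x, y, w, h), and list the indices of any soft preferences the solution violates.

1. search.x = 139  [content.left = search.left]
2. search.w = 206  [content.w = search.w]
3. search.y = 196  [search.top = content.bottom + 16]
4. search.h = 64  [search.h = 64]

search = (x=139, y=196, w=206, h=64)
violated soft preferences: 18, 20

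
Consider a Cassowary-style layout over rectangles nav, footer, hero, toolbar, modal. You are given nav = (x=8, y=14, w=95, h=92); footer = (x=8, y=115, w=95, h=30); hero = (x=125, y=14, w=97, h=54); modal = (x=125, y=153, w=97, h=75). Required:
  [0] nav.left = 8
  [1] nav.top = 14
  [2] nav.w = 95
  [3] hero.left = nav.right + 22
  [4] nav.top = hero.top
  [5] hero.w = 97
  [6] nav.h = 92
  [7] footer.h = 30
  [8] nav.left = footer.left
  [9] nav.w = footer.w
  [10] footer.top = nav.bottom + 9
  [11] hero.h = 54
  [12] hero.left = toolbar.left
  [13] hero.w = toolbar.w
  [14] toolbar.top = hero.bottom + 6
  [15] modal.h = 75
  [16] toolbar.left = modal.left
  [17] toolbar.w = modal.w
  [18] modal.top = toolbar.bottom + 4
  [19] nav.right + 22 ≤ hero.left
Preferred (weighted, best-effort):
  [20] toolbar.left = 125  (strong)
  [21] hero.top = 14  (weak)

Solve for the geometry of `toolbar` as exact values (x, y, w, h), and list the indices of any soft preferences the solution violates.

toolbar = (x=125, y=74, w=97, h=75)
violated soft preferences: none

1. toolbar.x = 125  [hero.left = toolbar.left]
2. toolbar.w = 97  [hero.w = toolbar.w]
3. toolbar.y = 74  [toolbar.top = hero.bottom + 6]
4. toolbar.h = 75  [modal.top = toolbar.bottom + 4]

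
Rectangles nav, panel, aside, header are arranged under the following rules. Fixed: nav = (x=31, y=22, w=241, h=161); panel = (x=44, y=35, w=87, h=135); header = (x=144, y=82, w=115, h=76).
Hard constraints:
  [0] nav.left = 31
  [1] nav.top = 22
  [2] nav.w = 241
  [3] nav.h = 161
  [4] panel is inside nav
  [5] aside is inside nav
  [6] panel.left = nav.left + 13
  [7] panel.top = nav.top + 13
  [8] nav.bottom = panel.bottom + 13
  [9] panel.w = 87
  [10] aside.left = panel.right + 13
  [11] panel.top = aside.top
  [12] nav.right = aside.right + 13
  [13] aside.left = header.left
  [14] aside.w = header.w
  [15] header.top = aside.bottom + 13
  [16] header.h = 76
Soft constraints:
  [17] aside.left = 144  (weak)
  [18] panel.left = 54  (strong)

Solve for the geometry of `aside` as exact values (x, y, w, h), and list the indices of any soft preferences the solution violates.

aside = (x=144, y=35, w=115, h=34)
violated soft preferences: 18

1. aside.x = 144  [aside.left = panel.right + 13]
2. aside.y = 35  [panel.top = aside.top]
3. aside.w = 115  [nav.right = aside.right + 13]
4. aside.h = 34  [header.top = aside.bottom + 13]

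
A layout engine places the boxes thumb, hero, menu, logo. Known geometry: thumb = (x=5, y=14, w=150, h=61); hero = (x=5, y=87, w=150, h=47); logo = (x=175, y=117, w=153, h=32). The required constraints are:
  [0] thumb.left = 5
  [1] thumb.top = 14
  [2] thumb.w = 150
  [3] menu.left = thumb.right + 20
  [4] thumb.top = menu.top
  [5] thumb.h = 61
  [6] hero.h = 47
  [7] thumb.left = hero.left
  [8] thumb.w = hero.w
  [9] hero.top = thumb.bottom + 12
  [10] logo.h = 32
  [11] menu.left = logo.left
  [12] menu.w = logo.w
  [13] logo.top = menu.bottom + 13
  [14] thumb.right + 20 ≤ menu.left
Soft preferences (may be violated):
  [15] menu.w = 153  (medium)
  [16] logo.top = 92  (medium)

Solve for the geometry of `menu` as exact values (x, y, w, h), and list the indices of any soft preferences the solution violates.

menu = (x=175, y=14, w=153, h=90)
violated soft preferences: 16

1. menu.x = 175  [menu.left = thumb.right + 20]
2. menu.y = 14  [thumb.top = menu.top]
3. menu.w = 153  [menu.w = logo.w]
4. menu.h = 90  [logo.top = menu.bottom + 13]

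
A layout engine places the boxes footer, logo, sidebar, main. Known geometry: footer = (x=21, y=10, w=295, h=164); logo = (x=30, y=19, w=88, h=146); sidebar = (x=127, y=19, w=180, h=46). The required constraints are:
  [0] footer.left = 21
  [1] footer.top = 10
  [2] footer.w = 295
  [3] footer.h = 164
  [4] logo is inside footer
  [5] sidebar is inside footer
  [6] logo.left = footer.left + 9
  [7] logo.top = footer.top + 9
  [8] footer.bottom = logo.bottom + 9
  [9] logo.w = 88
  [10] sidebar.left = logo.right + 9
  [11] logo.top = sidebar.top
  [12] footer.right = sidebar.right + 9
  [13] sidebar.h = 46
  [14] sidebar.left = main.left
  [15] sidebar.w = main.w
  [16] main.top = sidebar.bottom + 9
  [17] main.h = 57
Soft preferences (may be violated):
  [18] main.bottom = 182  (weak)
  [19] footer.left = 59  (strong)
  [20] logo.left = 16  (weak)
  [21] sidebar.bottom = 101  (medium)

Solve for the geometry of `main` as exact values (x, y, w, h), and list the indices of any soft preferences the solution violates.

1. main.x = 127  [sidebar.left = main.left]
2. main.w = 180  [sidebar.w = main.w]
3. main.y = 74  [main.top = sidebar.bottom + 9]
4. main.h = 57  [main.h = 57]

main = (x=127, y=74, w=180, h=57)
violated soft preferences: 18, 19, 20, 21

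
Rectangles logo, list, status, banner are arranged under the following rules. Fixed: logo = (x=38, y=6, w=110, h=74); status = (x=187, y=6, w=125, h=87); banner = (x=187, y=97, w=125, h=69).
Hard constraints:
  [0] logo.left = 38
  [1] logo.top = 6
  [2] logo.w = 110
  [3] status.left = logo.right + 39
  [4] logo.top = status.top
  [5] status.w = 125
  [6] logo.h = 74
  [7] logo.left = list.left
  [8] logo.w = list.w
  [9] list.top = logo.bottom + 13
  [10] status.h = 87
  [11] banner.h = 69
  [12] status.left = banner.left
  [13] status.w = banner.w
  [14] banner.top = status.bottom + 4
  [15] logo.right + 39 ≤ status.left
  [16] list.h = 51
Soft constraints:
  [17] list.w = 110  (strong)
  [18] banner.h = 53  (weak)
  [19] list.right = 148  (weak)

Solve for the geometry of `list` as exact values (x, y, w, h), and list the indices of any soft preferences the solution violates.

1. list.x = 38  [logo.left = list.left]
2. list.w = 110  [logo.w = list.w]
3. list.y = 93  [list.top = logo.bottom + 13]
4. list.h = 51  [list.h = 51]

list = (x=38, y=93, w=110, h=51)
violated soft preferences: 18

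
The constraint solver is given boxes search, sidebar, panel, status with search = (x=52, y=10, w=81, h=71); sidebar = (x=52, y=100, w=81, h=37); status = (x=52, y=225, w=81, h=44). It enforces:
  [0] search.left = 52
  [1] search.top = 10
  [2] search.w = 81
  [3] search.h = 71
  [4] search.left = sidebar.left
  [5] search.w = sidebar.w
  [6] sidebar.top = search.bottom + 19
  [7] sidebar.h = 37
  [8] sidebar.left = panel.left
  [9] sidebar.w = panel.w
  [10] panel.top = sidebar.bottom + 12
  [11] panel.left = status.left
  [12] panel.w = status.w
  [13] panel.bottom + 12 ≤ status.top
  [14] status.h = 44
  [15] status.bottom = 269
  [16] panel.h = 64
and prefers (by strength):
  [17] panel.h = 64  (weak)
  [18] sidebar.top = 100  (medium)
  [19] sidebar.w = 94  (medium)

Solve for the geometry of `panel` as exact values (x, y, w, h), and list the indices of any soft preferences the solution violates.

1. panel.x = 52  [sidebar.left = panel.left]
2. panel.w = 81  [sidebar.w = panel.w]
3. panel.y = 149  [panel.top = sidebar.bottom + 12]
4. panel.h = 64  [panel.h = 64]

panel = (x=52, y=149, w=81, h=64)
violated soft preferences: 19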